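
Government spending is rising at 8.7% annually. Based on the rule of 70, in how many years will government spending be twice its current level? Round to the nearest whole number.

≈ 8 years

70/8.7 ≈ 8.05, so it doubles roughly every 8 years.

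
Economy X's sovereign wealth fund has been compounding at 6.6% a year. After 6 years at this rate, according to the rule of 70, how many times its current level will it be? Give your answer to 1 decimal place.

Doubling time ≈ 70/6.6 = 10.61 years.
6 years / 10.61 ≈ 0.57 doublings → factor 2^0.57 ≈ 1.5.

1.5 times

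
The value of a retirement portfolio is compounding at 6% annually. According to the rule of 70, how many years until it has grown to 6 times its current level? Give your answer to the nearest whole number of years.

One doubling takes 70/6 = 11.67 years.
6× is log₂ 6 ≈ 2.58 doublings, so ≈ 2.58 × 11.67 = 30 years.

about 30 years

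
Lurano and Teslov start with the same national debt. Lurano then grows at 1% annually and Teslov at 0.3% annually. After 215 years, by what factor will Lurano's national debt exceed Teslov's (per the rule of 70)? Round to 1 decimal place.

Only the 0.7-point difference matters.
70/0.7 ≈ 100.00 years per doubling of the ratio; 215 years gives 2.15 doublings, so ≈ 4.4×.

approximately 4.4 times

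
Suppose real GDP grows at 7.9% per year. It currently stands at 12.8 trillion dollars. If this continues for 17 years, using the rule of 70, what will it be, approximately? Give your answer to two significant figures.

It doubles every 70/7.9 ≈ 8.86 years, so 17 years is 1.92 doublings.
2^1.92 ≈ 3.78; 12.8 × 3.78 ≈ 48 trillion dollars.

approximately 48 trillion dollars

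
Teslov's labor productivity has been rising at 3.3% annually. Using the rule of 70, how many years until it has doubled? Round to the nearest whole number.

At 3.3%, doubling takes about 70/3.3 = 21.21 years.

21 years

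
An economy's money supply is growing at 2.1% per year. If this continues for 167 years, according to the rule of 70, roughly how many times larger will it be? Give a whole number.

around 32 times

At 2.1% one doubling takes ≈ 33.33 years; 167 years is 5 of them, so ×32.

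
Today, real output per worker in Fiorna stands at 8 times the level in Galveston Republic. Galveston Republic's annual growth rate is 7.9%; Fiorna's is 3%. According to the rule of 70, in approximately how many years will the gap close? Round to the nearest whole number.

around 43 years

What matters is the difference: 4.9 pp.
Rule of 70 on the gap: the ratio halves every 70/4.9 ≈ 14.29 years.
An 8 times gap closes after 3 halvings: 3 × 14.29 ≈ 43 years.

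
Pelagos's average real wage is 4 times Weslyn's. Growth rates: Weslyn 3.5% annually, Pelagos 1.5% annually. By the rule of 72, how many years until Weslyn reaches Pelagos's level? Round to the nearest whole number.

What matters is the difference: 2 pp.
Rule of 72 on the gap: the ratio halves every 72/2 ≈ 36.00 years.
A 4 times gap closes after 2 halvings: 2 × 36.00 ≈ 72 years.

72 years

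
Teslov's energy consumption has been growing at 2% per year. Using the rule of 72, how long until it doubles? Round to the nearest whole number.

Doubling time ≈ 72 / 2 = 36.00 years.

approximately 36 years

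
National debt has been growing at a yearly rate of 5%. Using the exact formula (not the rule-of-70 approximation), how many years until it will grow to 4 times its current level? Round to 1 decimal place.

28.4 years

t = ln(4) / ln(1 + 0.05) = 1.3863 / 0.048790 ≈ 28.41.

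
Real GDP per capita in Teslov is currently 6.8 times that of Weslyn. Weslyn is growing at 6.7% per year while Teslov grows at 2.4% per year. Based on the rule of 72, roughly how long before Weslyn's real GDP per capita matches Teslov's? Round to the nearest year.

≈ 46 years

What matters is the difference: 4.3 pp.
Rule of 72 on the gap: the ratio halves every 72/4.3 ≈ 16.74 years.
A 6.8 times gap takes log₂(6.8) ≈ 2.77 halvings to close: 2.77 × 16.74 ≈ 46 years.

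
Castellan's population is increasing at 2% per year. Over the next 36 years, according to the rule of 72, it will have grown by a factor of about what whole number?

At 2% one doubling takes ≈ 36.00 years; 36 years is 1 of them, so ×2.

2 times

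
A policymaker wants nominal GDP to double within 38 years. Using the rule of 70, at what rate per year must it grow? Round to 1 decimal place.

70 / 38 ≈ 1.84, so about 1.8% per year.

about 1.8%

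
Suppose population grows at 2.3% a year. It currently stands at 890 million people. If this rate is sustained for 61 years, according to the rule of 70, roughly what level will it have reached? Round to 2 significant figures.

roughly 3600 million people

It doubles every 70/2.3 ≈ 30.43 years, so 61 years is 2.00 doublings.
2^2.00 ≈ 4.00; 890 × 4.00 ≈ 3600 million people.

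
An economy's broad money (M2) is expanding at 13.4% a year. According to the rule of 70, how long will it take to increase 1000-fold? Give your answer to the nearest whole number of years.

about 52 years

Doubling time ≈ 70/13.4 = 5.22 years.
Reaching 1000× takes log₂(1000) ≈ 9.97 doublings.
9.97 × 5.22 ≈ 52 years.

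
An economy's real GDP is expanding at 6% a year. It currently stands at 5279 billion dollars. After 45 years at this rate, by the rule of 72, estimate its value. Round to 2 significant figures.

Doubling time ≈ 72/6 = 12.00 years.
45 years is 45/12.00 ≈ 3.75 doublings, a factor of 2^3.75 ≈ 13.45.
5279 × 13.45 ≈ 71000 billion dollars.

around 71000 billion dollars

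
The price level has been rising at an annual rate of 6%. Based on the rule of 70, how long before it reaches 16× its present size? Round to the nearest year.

about 47 years

One doubling takes 70/6 = 11.67 years.
Getting to 16× needs 4 doublings: 4 × 11.67 ≈ 47 years.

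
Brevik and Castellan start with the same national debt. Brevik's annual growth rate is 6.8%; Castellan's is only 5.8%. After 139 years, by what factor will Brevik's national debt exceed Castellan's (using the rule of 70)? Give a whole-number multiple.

approximately 4 times

Brevik pulls ahead at 1 pp per year, so the ratio doubles every 70/1 ≈ 70.00 years.
In 139 years that's 1.99 doublings: 2^1.99 ≈ 4.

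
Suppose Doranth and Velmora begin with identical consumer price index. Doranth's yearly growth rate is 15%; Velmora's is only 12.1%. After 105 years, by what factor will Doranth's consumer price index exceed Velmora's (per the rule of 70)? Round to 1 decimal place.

20.4 times

Only the 2.9-point difference matters.
70/2.9 ≈ 24.14 years per doubling of the ratio; 105 years gives 4.35 doublings, so ≈ 20.4×.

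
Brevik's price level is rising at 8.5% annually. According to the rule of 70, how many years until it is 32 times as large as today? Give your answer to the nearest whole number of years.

around 41 years

One doubling takes 70/8.5 = 8.24 years.
32× is 5 doublings, so 5 × 8.24 ≈ 41 years.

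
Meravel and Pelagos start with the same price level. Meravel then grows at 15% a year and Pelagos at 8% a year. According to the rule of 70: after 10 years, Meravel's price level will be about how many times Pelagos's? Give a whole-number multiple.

about 2 times

Meravel pulls ahead at 7 pp per year, so the ratio doubles every 70/7 ≈ 10.00 years.
In 10 years that's 1.00 doublings: 2^1.00 ≈ 2.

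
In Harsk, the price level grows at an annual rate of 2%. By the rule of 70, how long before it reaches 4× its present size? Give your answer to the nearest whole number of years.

One doubling takes 70/2 = 35.00 years.
Getting to 4× needs 2 doublings: 2 × 35.00 ≈ 70 years.

≈ 70 years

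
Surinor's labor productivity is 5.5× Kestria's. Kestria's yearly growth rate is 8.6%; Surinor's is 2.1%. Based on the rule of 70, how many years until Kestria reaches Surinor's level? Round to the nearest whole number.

The growth-rate gap is 8.6% − 2.1% = 6.5 percentage points.
So the ratio between them halves every 70/6.5 ≈ 10.77 years.
A 5.5× gap takes log₂(5.5) ≈ 2.46 halvings to close: 2.46 × 10.77 ≈ 26 years.

≈ 26 years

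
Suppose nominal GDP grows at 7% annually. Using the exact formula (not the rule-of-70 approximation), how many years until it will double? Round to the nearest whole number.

10 years

t = ln(2) / ln(1 + 0.07) = 0.6931 / 0.067659 ≈ 10.24.
≈ 10 years.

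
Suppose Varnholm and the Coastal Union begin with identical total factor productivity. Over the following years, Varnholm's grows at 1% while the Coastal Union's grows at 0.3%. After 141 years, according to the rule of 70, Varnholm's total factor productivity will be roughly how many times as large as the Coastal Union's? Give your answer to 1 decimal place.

Varnholm pulls ahead at 0.7 pp per year, so the ratio doubles every 70/0.7 ≈ 100.00 years.
In 141 years that's 1.41 doublings: 2^1.41 ≈ 2.7.

2.7 times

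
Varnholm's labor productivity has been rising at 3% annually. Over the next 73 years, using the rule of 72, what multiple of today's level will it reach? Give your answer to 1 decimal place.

approximately 8.2 times

Doubling time ≈ 72/3 = 24.00 years.
73 years / 24.00 ≈ 3.04 doublings → factor 2^3.04 ≈ 8.2.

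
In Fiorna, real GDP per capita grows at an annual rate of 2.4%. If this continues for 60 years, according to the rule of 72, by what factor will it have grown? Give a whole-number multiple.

Doubling time ≈ 72/2.4 = 30.00 years.
60/30.00 ≈ 2 doublings, so about 2^2 = 4×.

roughly 4 times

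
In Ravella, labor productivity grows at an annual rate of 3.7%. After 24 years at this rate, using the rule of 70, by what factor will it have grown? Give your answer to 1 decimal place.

roughly 2.4 times

Doubles every ≈ 18.92 years (70/3.7).
24 years is 1.27 doublings; 2^1.27 ≈ 2.4×.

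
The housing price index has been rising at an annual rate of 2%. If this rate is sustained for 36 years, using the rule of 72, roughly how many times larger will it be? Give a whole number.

Doubling time ≈ 72/2 = 36.00 years.
36/36.00 ≈ 1 doubling, so about 2^1 = 2×.

roughly 2 times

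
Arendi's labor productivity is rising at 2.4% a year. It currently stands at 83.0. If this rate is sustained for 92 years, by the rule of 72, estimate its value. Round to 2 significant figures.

Doubling time ≈ 72/2.4 = 30.00 years.
92 years is 92/30.00 ≈ 3.07 doublings, a factor of 2^3.07 ≈ 8.40.
83.0 × 8.40 ≈ 700.

about 700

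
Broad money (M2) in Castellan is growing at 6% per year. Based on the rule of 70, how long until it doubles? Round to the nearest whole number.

70/6 ≈ 11.67, so it doubles roughly every 12 years.

12 years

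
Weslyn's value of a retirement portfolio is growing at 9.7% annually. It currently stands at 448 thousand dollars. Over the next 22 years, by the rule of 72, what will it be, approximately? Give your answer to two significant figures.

Doubling time ≈ 72/9.7 = 7.42 years.
22 years is 22/7.42 ≈ 2.96 doublings, a factor of 2^2.96 ≈ 7.78.
448 × 7.78 ≈ 3500 thousand dollars.

≈ 3500 thousand dollars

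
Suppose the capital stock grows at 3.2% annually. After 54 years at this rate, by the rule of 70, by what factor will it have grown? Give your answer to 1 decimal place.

Doubling time ≈ 70/3.2 = 21.88 years.
54 years / 21.88 ≈ 2.47 doublings → factor 2^2.47 ≈ 5.5.

≈ 5.5 times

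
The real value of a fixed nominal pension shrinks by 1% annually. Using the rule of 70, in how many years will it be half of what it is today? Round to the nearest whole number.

The rule works in reverse for decay: 70/1 ≈ 70.00 years to halve.

roughly 70 years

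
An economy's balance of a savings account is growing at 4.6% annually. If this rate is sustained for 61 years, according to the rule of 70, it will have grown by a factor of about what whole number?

At 4.6% one doubling takes ≈ 15.22 years; 61 years is 4 of them, so ×16.

approximately 16 times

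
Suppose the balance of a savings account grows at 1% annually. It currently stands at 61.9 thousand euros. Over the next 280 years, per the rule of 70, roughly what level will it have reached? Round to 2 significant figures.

Doubling time ≈ 70/1 = 70.00 years.
280 years is 280/70.00 ≈ 4.00 doublings, a factor of 2^4.00 ≈ 16.00.
61.9 × 16.00 ≈ 990 thousand euros.

around 990 thousand euros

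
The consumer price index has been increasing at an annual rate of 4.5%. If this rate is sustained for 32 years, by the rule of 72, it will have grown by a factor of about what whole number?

≈ 4 times

Doubling time ≈ 72/4.5 = 16.00 years.
32/16.00 ≈ 2 doublings, so about 2^2 = 4×.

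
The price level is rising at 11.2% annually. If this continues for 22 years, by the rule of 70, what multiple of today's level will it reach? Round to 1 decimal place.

approximately 11.5 times

Doubles every ≈ 6.25 years (70/11.2).
22 years is 3.52 doublings; 2^3.52 ≈ 11.5×.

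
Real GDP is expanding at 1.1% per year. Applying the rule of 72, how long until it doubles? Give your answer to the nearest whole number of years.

72/1.1 ≈ 65.45, so it doubles roughly every 65 years.

approximately 65 years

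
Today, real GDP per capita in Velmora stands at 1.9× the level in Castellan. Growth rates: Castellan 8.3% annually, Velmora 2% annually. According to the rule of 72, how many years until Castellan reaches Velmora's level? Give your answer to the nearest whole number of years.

11 years

What matters is the difference: 6.3 pp.
Rule of 72 on the gap: the ratio halves every 72/6.3 ≈ 11.43 years.
A 1.9× gap takes log₂(1.9) ≈ 0.93 halvings to close: 0.93 × 11.43 ≈ 11 years.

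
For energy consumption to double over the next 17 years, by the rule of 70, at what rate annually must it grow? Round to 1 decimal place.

about 4.1%

70 / 17 ≈ 4.12, so about 4.1% annually.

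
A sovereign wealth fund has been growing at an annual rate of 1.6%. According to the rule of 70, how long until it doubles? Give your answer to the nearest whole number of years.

Doubling time ≈ 70 / 1.6 = 43.75 years.

about 44 years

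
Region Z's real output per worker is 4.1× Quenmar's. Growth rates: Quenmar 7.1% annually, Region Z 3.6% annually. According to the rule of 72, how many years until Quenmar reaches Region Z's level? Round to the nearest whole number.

42 years

Quenmar gains on Region Z at 7.1% − 3.6% = 3.5 points a year.
At that relative rate the gap halves every 72/3.5 ≈ 20.57 years.
A 4.1× gap takes log₂(4.1) ≈ 2.04 halvings to close: 2.04 × 20.57 ≈ 42 years.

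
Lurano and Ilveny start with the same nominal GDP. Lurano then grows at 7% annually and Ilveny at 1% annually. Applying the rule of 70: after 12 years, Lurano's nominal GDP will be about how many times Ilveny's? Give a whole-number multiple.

≈ 2 times

Lurano pulls ahead at 6 pp per year, so the ratio doubles every 70/6 ≈ 11.67 years.
In 12 years that's 1.03 doublings: 2^1.03 ≈ 2.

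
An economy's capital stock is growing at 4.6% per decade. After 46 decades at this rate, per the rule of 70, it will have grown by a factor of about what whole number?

70/4.6 ≈ 15.22 decades per doubling.
46 decades fits 3 doublings: 2^3 = 8.

about 8 times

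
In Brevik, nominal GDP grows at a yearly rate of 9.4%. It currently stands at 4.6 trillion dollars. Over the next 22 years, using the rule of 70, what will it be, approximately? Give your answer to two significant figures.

about 36 trillion dollars

Doubling time ≈ 70/9.4 = 7.45 years.
22 years is 22/7.45 ≈ 2.95 doublings, a factor of 2^2.95 ≈ 7.73.
4.6 × 7.73 ≈ 36 trillion dollars.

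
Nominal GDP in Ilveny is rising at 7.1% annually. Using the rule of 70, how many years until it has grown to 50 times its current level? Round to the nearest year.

around 56 years

One doubling takes 70/7.1 = 9.86 years.
Reaching 50× takes log₂(50) ≈ 5.64 doublings.
5.64 × 9.86 ≈ 56 years.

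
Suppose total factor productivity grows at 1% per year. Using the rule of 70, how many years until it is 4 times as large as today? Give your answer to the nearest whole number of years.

140 years

Doubling time ≈ 70/1 = 70.00 years.
4× is 2 doublings, so 2 × 70.00 ≈ 140 years.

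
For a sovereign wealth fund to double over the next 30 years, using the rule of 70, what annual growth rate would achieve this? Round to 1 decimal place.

≈ 2.3%

70 / 30 ≈ 2.33, so about 2.3% a year.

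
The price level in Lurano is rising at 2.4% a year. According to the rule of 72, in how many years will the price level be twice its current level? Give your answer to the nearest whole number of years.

Doubling time ≈ 72 / 2.4 = 30.00 years.

around 30 years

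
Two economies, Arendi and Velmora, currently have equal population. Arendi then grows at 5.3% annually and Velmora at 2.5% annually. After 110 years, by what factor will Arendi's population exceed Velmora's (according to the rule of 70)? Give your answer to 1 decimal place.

roughly 21.1 times

Arendi pulls ahead at 2.8 pp per year, so the ratio doubles every 70/2.8 ≈ 25.00 years.
In 110 years that's 4.40 doublings: 2^4.40 ≈ 21.1.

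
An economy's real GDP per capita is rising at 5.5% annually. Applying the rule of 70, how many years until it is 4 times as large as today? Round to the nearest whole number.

At 5.5% it doubles every 70/5.5 ≈ 12.73 years.
Getting to 4× needs 2 doublings: 2 × 12.73 ≈ 25 years.

roughly 25 years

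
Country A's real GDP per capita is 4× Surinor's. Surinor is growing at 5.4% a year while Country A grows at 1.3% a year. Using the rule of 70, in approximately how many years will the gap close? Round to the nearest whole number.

What matters is the difference: 4.1 pp.
Rule of 70 on the gap: the ratio halves every 70/4.1 ≈ 17.07 years.
A 4× gap closes after 2 halvings: 2 × 17.07 ≈ 34 years.

about 34 years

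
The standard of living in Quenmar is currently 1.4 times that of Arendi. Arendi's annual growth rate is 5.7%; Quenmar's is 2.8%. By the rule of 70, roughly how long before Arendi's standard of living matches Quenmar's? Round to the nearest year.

about 12 years

What matters is the difference: 2.9 pp.
Rule of 70 on the gap: the ratio halves every 70/2.9 ≈ 24.14 years.
A 1.4 times gap takes log₂(1.4) ≈ 0.49 halvings to close: 0.49 × 24.14 ≈ 12 years.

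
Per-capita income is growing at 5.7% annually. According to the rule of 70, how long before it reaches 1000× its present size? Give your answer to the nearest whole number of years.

One doubling takes 70/5.7 = 12.28 years.
1000× is log₂ 1000 ≈ 9.97 doublings, so ≈ 9.97 × 12.28 = 122 years.

around 122 years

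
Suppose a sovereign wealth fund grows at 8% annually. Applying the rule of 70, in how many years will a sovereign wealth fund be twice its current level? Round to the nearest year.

≈ 9 years

Doubling time ≈ 70 / 8 = 8.75 years.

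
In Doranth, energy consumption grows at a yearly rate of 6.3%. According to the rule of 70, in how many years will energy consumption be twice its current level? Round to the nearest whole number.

Doubling time ≈ 70 / 6.3 = 11.11 years.

about 11 years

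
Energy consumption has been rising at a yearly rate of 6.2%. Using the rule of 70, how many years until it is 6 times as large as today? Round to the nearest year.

roughly 29 years

At 6.2% it doubles every 70/6.2 ≈ 11.29 years.
6× is log₂ 6 ≈ 2.58 doublings, so ≈ 2.58 × 11.29 = 29 years.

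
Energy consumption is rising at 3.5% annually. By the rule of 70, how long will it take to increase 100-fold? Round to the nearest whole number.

133 years

One doubling takes 70/3.5 = 20.00 years.
100× is log₂ 100 ≈ 6.64 doublings, so ≈ 6.64 × 20.00 = 133 years.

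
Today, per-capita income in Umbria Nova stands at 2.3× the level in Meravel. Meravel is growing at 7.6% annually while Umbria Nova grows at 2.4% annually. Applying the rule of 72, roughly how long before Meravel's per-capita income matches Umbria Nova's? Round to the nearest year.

around 17 years

What matters is the difference: 5.2 pp.
Rule of 72 on the gap: the ratio halves every 72/5.2 ≈ 13.85 years.
A 2.3× gap takes log₂(2.3) ≈ 1.20 halvings to close: 1.20 × 13.85 ≈ 17 years.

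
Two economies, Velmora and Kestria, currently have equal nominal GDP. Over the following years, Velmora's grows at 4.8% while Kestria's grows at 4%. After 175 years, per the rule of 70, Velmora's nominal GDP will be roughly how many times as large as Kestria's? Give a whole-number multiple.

≈ 4 times

Velmora pulls ahead at 0.8 pp per year, so the ratio doubles every 70/0.8 ≈ 87.50 years.
In 175 years that's 2.00 doublings: 2^2.00 ≈ 4.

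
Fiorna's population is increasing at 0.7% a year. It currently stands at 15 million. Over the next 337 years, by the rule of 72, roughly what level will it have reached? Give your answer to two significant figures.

150 million

It doubles every 72/0.7 ≈ 102.86 years, so 337 years is 3.28 doublings.
2^3.28 ≈ 9.71; 15 × 9.71 ≈ 150 million.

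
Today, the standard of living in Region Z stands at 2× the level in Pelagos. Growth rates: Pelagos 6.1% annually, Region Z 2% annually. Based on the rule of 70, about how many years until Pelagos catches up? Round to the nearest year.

The growth-rate gap is 6.1% − 2% = 4.1 percentage points.
So the ratio between them halves every 70/4.1 ≈ 17.07 years.
A 2× gap closes after 1 halving: 1 × 17.07 ≈ 17 years.

roughly 17 years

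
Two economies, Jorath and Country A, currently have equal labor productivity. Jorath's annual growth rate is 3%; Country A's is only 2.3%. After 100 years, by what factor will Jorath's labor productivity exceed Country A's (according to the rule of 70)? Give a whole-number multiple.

Rate gap = 3% − 2.3% = 0.7 points.
The ratio doubles every 70/0.7 ≈ 100.00 years.
100/100.00 ≈ 1.00 doublings → ratio ≈ 2^1.00 ≈ 2.

≈ 2 times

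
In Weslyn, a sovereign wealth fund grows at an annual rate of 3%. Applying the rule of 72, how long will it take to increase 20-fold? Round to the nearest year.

≈ 104 years

Doubling time ≈ 72/3 = 24.00 years.
Reaching 20× takes log₂(20) ≈ 4.32 doublings.
4.32 × 24.00 ≈ 104 years.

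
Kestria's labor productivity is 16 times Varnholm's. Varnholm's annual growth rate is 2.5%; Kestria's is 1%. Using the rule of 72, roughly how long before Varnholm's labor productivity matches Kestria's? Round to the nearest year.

The growth-rate gap is 2.5% − 1% = 1.5 percentage points.
So the ratio between them halves every 72/1.5 ≈ 48.00 years.
A 16 times gap closes after 4 halvings: 4 × 48.00 ≈ 192 years.

≈ 192 years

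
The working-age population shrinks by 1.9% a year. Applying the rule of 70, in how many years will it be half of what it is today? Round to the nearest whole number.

Falling at 1.9%, it halves about every 70/1.9 = 36.84 years.

around 37 years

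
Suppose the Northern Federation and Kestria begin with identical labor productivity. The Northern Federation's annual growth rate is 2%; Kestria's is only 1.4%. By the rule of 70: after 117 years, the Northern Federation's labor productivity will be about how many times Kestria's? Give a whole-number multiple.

2 times

Rate gap = 2% − 1.4% = 0.6 points.
The ratio doubles every 70/0.6 ≈ 116.67 years.
117/116.67 ≈ 1.00 doublings → ratio ≈ 2^1.00 ≈ 2.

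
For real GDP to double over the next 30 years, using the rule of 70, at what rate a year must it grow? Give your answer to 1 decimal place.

roughly 2.3%

70 / 30 ≈ 2.33, so about 2.3% a year.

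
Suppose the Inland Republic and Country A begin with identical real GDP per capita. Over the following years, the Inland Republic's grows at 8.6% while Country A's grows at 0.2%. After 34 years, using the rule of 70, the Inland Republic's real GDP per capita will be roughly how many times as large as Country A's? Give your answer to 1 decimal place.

around 16.9 times

Only the 8.4-point difference matters.
70/8.4 ≈ 8.33 years per doubling of the ratio; 34 years gives 4.08 doublings, so ≈ 16.9×.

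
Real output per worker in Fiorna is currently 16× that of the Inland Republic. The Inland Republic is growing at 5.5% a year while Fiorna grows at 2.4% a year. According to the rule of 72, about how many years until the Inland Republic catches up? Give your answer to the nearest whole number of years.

about 93 years

The growth-rate gap is 5.5% − 2.4% = 3.1 percentage points.
So the ratio between them halves every 72/3.1 ≈ 23.23 years.
A 16× gap closes after 4 halvings: 4 × 23.23 ≈ 93 years.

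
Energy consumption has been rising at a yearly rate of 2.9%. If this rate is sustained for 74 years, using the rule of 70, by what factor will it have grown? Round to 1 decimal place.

Doubling time ≈ 70/2.9 = 24.14 years.
74 years / 24.14 ≈ 3.07 doublings → factor 2^3.07 ≈ 8.4.

about 8.4 times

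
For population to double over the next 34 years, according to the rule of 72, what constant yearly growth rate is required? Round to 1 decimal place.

72 / 34 ≈ 2.12, so about 2.1% per year.

roughly 2.1%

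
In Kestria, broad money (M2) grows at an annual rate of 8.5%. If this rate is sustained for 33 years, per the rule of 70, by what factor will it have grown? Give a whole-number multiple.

about 16 times

At 8.5% one doubling takes ≈ 8.24 years; 33 years is 4 of them, so ×16.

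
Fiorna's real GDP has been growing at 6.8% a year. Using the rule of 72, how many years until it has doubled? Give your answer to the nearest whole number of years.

around 11 years

At 6.8%, doubling takes about 72/6.8 = 10.59 years.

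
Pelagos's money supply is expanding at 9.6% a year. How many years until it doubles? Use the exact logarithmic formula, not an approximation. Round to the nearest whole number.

t = ln(2) / ln(1 + 0.096) = 0.6931 / 0.091667 ≈ 7.56.
≈ 8 years.

8 years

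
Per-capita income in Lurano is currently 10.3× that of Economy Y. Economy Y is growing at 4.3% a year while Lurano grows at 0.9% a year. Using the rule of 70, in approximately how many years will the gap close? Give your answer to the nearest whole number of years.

The growth-rate gap is 4.3% − 0.9% = 3.4 percentage points.
So the ratio between them halves every 70/3.4 ≈ 20.59 years.
A 10.3× gap takes log₂(10.3) ≈ 3.36 halvings to close: 3.36 × 20.59 ≈ 69 years.

≈ 69 years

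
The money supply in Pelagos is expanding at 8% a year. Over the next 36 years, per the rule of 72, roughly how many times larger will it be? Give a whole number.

around 16 times

At 8% one doubling takes ≈ 9.00 years; 36 years is 4 of them, so ×16.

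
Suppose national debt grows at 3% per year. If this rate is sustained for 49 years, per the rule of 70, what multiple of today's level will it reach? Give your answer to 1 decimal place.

Doubles every ≈ 23.33 years (70/3).
49 years is 2.10 doublings; 2^2.10 ≈ 4.3×.

around 4.3 times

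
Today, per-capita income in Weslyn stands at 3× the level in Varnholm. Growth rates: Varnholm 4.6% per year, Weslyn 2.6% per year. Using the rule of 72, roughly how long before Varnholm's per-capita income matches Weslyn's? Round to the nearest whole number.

approximately 57 years

What matters is the difference: 2 pp.
Rule of 72 on the gap: the ratio halves every 72/2 ≈ 36.00 years.
A 3× gap takes log₂(3) ≈ 1.58 halvings to close: 1.58 × 36.00 ≈ 57 years.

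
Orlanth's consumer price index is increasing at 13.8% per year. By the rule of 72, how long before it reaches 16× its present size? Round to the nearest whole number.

Doubling time ≈ 72/13.8 = 5.22 years.
16× is 4 doublings, so 4 × 5.22 ≈ 21 years.

about 21 years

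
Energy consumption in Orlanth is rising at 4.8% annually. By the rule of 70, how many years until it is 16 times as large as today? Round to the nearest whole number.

Doubling time ≈ 70/4.8 = 14.58 years.
Getting to 16× needs 4 doublings: 4 × 14.58 ≈ 58 years.

≈ 58 years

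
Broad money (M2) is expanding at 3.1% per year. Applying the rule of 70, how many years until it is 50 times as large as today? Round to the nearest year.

At 3.1% it doubles every 70/3.1 ≈ 22.58 years.
50× is log₂ 50 ≈ 5.64 doublings, so ≈ 5.64 × 22.58 = 127 years.

roughly 127 years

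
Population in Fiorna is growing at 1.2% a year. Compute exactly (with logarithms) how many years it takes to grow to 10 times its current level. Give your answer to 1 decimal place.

193.0 years

t = ln(10) / ln(1 + 0.012) = 2.3026 / 0.011929 ≈ 193.03.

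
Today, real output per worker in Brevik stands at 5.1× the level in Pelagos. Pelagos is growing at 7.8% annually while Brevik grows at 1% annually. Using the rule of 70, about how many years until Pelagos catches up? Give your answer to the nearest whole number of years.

Pelagos gains on Brevik at 7.8% − 1% = 6.8 points a year.
At that relative rate the gap halves every 70/6.8 ≈ 10.29 years.
A 5.1× gap takes log₂(5.1) ≈ 2.35 halvings to close: 2.35 × 10.29 ≈ 24 years.

approximately 24 years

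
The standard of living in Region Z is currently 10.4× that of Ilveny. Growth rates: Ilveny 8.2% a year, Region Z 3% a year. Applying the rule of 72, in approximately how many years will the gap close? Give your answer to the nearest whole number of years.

approximately 47 years

What matters is the difference: 5.2 pp.
Rule of 72 on the gap: the ratio halves every 72/5.2 ≈ 13.85 years.
A 10.4× gap takes log₂(10.4) ≈ 3.38 halvings to close: 3.38 × 13.85 ≈ 47 years.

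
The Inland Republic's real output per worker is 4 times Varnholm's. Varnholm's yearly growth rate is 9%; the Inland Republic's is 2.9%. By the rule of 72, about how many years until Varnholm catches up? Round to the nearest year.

≈ 24 years

What matters is the difference: 6.1 pp.
Rule of 72 on the gap: the ratio halves every 72/6.1 ≈ 11.80 years.
A 4 times gap closes after 2 halvings: 2 × 11.80 ≈ 24 years.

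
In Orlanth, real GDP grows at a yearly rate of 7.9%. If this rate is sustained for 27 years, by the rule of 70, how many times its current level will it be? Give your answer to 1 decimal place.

Doubling time ≈ 70/7.9 = 8.86 years.
27 years / 8.86 ≈ 3.05 doublings → factor 2^3.05 ≈ 8.3.

around 8.3 times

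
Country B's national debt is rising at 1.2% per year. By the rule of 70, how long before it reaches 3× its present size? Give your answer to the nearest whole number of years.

Doubling time ≈ 70/1.2 = 58.33 years.
3× is log₂ 3 ≈ 1.58 doublings, so ≈ 1.58 × 58.33 = 92 years.

about 92 years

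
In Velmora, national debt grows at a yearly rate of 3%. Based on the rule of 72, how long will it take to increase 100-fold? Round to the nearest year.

Doubling time ≈ 72/3 = 24.00 years.
Reaching 100× takes log₂(100) ≈ 6.64 doublings.
6.64 × 24.00 ≈ 159 years.

roughly 159 years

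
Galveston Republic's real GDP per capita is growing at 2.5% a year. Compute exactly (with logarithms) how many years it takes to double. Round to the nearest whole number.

t = ln(2) / ln(1 + 0.025) = 0.6931 / 0.024693 ≈ 28.07.
≈ 28 years.

28 years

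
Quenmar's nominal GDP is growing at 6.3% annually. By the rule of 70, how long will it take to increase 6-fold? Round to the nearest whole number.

approximately 29 years

One doubling takes 70/6.3 = 11.11 years.
Reaching 6× takes log₂(6) ≈ 2.58 doublings.
2.58 × 11.11 ≈ 29 years.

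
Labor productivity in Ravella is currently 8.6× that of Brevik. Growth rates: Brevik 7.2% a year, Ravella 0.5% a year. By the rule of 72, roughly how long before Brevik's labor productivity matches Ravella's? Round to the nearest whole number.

approximately 33 years

Brevik gains on Ravella at 7.2% − 0.5% = 6.7 points a year.
At that relative rate the gap halves every 72/6.7 ≈ 10.75 years.
An 8.6× gap takes log₂(8.6) ≈ 3.10 halvings to close: 3.10 × 10.75 ≈ 33 years.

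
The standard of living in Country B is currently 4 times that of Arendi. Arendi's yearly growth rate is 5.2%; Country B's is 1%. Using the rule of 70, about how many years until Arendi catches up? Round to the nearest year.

about 33 years

The growth-rate gap is 5.2% − 1% = 4.2 percentage points.
So the ratio between them halves every 70/4.2 ≈ 16.67 years.
A 4 times gap closes after 2 halvings: 2 × 16.67 ≈ 33 years.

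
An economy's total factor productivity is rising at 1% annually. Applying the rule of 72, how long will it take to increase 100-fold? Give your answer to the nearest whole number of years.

≈ 478 years

At 1% it doubles every 72/1 ≈ 72.00 years.
Reaching 100× takes log₂(100) ≈ 6.64 doublings.
6.64 × 72.00 ≈ 478 years.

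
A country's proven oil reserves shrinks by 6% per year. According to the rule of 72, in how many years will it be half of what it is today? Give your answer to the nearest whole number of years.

The rule works in reverse for decay: 72/6 ≈ 12.00 years to halve.

approximately 12 years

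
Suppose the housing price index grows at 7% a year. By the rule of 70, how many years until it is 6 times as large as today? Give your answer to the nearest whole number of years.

around 26 years

One doubling takes 70/7 = 10.00 years.
6× is log₂ 6 ≈ 2.58 doublings, so ≈ 2.58 × 10.00 = 26 years.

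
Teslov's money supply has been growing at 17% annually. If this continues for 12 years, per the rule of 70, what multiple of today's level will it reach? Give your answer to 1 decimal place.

around 7.5 times

Doubles every ≈ 4.12 years (70/17).
12 years is 2.91 doublings; 2^2.91 ≈ 7.5×.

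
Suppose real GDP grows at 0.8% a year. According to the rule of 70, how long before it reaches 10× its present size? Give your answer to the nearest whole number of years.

291 years

Doubling time ≈ 70/0.8 = 87.50 years.
10× is log₂ 10 ≈ 3.32 doublings, so ≈ 3.32 × 87.50 = 291 years.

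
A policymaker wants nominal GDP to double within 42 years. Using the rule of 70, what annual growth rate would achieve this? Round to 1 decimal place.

70 / 42 ≈ 1.67, so about 1.7% annually.

≈ 1.7%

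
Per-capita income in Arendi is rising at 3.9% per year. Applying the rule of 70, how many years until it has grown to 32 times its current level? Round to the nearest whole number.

Doubling time ≈ 70/3.9 = 17.95 years.
Getting to 32× needs 5 doublings: 5 × 17.95 ≈ 90 years.

about 90 years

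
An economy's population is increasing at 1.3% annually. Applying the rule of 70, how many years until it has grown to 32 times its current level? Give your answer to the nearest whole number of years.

Doubling time ≈ 70/1.3 = 53.85 years.
32× is 5 doublings, so 5 × 53.85 ≈ 269 years.

269 years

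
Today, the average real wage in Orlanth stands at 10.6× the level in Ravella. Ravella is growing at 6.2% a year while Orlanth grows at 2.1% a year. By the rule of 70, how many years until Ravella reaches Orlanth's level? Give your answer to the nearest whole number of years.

What matters is the difference: 4.1 pp.
Rule of 70 on the gap: the ratio halves every 70/4.1 ≈ 17.07 years.
A 10.6× gap takes log₂(10.6) ≈ 3.41 halvings to close: 3.41 × 17.07 ≈ 58 years.

about 58 years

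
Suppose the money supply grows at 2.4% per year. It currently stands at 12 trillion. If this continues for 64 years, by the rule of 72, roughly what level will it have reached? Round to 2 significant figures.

around 53 trillion

Doubling time ≈ 72/2.4 = 30.00 years.
64 years is 64/30.00 ≈ 2.13 doublings, a factor of 2^2.13 ≈ 4.38.
12 × 4.38 ≈ 53 trillion.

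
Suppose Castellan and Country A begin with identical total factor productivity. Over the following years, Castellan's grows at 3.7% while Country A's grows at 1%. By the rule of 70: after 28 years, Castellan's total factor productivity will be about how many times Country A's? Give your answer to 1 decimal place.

2.1 times

Only the 2.7-point difference matters.
70/2.7 ≈ 25.93 years per doubling of the ratio; 28 years gives 1.08 doublings, so ≈ 2.1×.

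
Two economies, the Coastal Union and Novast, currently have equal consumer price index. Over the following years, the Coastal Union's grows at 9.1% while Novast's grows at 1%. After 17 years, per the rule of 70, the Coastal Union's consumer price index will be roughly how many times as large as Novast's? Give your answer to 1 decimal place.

3.9 times

Only the 8.1-point difference matters.
70/8.1 ≈ 8.64 years per doubling of the ratio; 17 years gives 1.97 doublings, so ≈ 3.9×.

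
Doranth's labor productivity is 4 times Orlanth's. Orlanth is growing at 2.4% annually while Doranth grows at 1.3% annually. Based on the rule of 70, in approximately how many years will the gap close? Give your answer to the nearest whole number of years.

about 127 years

Orlanth gains on Doranth at 2.4% − 1.3% = 1.1 points a year.
At that relative rate the gap halves every 70/1.1 ≈ 63.64 years.
A 4 times gap closes after 2 halvings: 2 × 63.64 ≈ 127 years.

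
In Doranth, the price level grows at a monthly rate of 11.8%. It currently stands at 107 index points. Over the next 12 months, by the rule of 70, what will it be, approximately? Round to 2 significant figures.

Doubling time ≈ 70/11.8 = 5.93 months.
12 months is 12/5.93 ≈ 2.02 doublings, a factor of 2^2.02 ≈ 4.06.
107 × 4.06 ≈ 430 index points.

430 index points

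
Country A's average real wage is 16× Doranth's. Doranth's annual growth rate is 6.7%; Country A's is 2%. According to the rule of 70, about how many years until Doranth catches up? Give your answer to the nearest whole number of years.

≈ 60 years

The growth-rate gap is 6.7% − 2% = 4.7 percentage points.
So the ratio between them halves every 70/4.7 ≈ 14.89 years.
A 16× gap closes after 4 halvings: 4 × 14.89 ≈ 60 years.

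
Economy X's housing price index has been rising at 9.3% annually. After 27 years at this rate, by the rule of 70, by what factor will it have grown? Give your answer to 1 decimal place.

Doubling time ≈ 70/9.3 = 7.53 years.
27 years / 7.53 ≈ 3.59 doublings → factor 2^3.59 ≈ 12.0.

≈ 12.0 times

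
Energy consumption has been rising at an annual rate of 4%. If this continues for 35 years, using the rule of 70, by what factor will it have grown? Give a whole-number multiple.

roughly 4 times

At 4% one doubling takes ≈ 17.50 years; 35 years is 2 of them, so ×4.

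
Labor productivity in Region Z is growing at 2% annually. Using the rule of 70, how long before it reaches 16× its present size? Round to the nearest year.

140 years

One doubling takes 70/2 = 35.00 years.
Getting to 16× needs 4 doublings: 4 × 35.00 ≈ 140 years.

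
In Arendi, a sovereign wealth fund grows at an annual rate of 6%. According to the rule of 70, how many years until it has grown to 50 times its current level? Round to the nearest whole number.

At 6% it doubles every 70/6 ≈ 11.67 years.
50× is log₂ 50 ≈ 5.64 doublings, so ≈ 5.64 × 11.67 = 66 years.

≈ 66 years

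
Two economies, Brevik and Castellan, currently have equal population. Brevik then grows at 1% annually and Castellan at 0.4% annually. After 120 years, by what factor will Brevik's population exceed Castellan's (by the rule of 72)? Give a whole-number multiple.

Rate gap = 1% − 0.4% = 0.6 points.
The ratio doubles every 72/0.6 ≈ 120.00 years.
120/120.00 ≈ 1.00 doublings → ratio ≈ 2^1.00 ≈ 2.

≈ 2 times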